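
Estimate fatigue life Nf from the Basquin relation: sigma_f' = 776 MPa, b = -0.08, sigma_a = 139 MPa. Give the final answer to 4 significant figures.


sigma_a = sigma_f' * (2*Nf)^b
2*Nf = (sigma_a / sigma_f')^(1/b)
2*Nf = (139 / 776)^(1/-0.08)
2*Nf = 2.16564e+09
Nf = 1.083e+09 cycles


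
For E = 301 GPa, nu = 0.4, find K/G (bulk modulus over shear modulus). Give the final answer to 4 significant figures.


G = E / (2*(1+nu))
G = 301 / (2*(1+0.4)) = 107.5 GPa
K = E / (3*(1-2*nu))
K = 301 / (3*(1-2*0.4)) = 501.667 GPa
K/G = 501.667 / 107.5 = 4.667


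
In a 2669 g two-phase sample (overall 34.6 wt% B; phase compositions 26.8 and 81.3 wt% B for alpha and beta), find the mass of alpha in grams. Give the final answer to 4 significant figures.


f_alpha = (C_beta - C0) / (C_beta - C_alpha)
f_alpha = (81.3 - 34.6) / (81.3 - 26.8) = 0.856881
m_alpha = f_alpha * m_total = 0.856881 * 2669 = 2287 g


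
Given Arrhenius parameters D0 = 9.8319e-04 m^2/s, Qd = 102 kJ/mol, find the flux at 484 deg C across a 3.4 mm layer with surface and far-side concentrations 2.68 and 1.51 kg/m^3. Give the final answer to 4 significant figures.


Step 1: D = D0 * exp(-Qd/(R*T))
T = 484 + 273.15 = 757.15 K
D = 9.8319e-04 * exp(-102e3 / (8.314 * 757.15)) = 9.02728e-11 m^2/s
Step 2: J = D * (C1 - C2) / dx
J = 9.02728e-11 * (2.68 - 1.51) / 3.4e-03
J = 3.106e-08 kg/(m^2*s)


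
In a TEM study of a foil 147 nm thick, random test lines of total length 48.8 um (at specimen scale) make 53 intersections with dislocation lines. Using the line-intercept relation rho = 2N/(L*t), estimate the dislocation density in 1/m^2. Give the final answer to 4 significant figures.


rho = 2N / (L * t)
L = 48.8 um = 4.88e-05 m, t = 147 nm = 1.47e-07 m
rho = 2 * 53 / (4.88e-05 * 1.47e-07)
rho = 1.478e+13 1/m^2


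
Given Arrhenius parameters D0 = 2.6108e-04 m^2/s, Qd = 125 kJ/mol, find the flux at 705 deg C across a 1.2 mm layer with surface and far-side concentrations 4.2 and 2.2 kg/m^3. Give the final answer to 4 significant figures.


Step 1: D = D0 * exp(-Qd/(R*T))
T = 705 + 273.15 = 978.15 K
D = 2.6108e-04 * exp(-125e3 / (8.314 * 978.15)) = 5.51251e-11 m^2/s
Step 2: J = D * (C1 - C2) / dx
J = 5.51251e-11 * (4.2 - 2.2) / 1.2e-03
J = 9.188e-08 kg/(m^2*s)


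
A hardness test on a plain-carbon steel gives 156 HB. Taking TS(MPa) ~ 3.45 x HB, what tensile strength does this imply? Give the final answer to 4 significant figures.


TS (MPa) = 3.45 * HB
TS = 3.45 * 156
TS = 538.2 MPa


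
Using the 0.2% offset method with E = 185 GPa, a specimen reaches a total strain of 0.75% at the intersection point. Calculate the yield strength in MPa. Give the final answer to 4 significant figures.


Offset strain = 0.002
Elastic strain at yield = total_strain - offset = 7.5e-03 - 0.002 = 5.5e-03
sigma_y = E * elastic_strain = 185000 * 5.5e-03
sigma_y = 1018 MPa


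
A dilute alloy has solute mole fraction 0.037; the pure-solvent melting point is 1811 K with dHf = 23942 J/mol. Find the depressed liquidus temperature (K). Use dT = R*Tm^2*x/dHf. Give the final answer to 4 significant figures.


dT = R*Tm^2*x / dHf
dT = 8.314 * 1811^2 * 0.037 / 23942
dT = 42.1394 K
T_new = 1811 - 42.1394 = 1769 K


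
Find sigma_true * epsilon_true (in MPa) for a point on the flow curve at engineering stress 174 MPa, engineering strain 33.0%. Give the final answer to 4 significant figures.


sigma_true = sigma_eng * (1 + epsilon_eng)
sigma_true = 174 * (1 + 0.33) = 231.42 MPa
epsilon_true = ln(1 + epsilon_eng)
epsilon_true = ln(1 + 0.33) = 0.285179
sigma_true * epsilon_true = 231.42 * 0.285179 = 66 MPa


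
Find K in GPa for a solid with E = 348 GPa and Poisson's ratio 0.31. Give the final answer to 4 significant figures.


K = E / (3*(1-2*nu))
K = 348 / (3*(1-2*0.31))
K = 305.3 GPa


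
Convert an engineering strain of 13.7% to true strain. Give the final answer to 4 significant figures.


epsilon_true = ln(1 + epsilon_eng)
epsilon_true = ln(1 + 0.137)
epsilon_true = 0.1284


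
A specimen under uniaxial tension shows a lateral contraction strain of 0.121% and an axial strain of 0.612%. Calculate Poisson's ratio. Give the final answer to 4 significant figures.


nu = -epsilon_lat / epsilon_axial
Lateral strain is contraction (negative), so using magnitudes:
nu = 0.121 / 0.612
nu = 0.1977


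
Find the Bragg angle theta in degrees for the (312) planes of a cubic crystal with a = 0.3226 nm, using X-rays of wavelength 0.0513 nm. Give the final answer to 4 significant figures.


d = a / sqrt(h^2+k^2+l^2)
d = 0.3226 / sqrt(14) = 0.0862185 nm
lambda = 2*d*sin(theta)  =>  sin(theta) = lambda / (2*d)
sin(theta) = 0.0513 / (2 * 0.0862185) = 0.2975
theta = 17.31 deg


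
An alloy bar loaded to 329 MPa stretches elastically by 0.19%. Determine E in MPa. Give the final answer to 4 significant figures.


E = sigma / epsilon
epsilon = 0.19% = 1.9e-03
E = 329 / 1.9e-03
E = 173200 MPa


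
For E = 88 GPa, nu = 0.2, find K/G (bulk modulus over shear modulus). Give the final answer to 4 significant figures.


G = E / (2*(1+nu))
G = 88 / (2*(1+0.2)) = 36.6667 GPa
K = E / (3*(1-2*nu))
K = 88 / (3*(1-2*0.2)) = 48.8889 GPa
K/G = 48.8889 / 36.6667 = 1.333


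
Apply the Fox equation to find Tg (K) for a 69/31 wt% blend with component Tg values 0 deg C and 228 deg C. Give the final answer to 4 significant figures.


1/Tg = w1/Tg1 + w2/Tg2 (in Kelvin)
Tg1 = 273.15 K, Tg2 = 501.15 K
1/Tg = 0.69/273.15 + 0.31/501.15
Tg = 318 K


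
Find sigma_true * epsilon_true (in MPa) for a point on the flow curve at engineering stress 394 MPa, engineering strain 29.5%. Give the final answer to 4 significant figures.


sigma_true = sigma_eng * (1 + epsilon_eng)
sigma_true = 394 * (1 + 0.295) = 510.23 MPa
epsilon_true = ln(1 + epsilon_eng)
epsilon_true = ln(1 + 0.295) = 0.258511
sigma_true * epsilon_true = 510.23 * 0.258511 = 131.9 MPa


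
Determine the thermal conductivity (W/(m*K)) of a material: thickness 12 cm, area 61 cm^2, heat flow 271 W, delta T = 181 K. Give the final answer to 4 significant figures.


k = Q*L / (A*dT)
L = 0.12 m, A = 6.1e-03 m^2
k = 271 * 0.12 / (6.1e-03 * 181)
k = 29.45 W/(m*K)


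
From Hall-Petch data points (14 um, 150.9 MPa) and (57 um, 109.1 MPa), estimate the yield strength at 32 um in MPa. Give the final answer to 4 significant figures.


sigma_y = sigma0 + k / sqrt(d)
1/sqrt(d1) = 1/sqrt(1.4e-05) = 267.261;  1/sqrt(d2) = 132.453
k = (sigma1 - sigma2) / (1/sqrt(d1) - 1/sqrt(d2)) = (150.9 - 109.1) / (267.261 - 132.453) = 0.310071 MPa*m^0.5
sigma0 = sigma1 - k/sqrt(d1) = 150.9 - 0.310071*267.261 = 68.0301 MPa
sigma_y(d3) = 68.0301 + 0.310071 / sqrt(3.2e-05) = 122.8 MPa


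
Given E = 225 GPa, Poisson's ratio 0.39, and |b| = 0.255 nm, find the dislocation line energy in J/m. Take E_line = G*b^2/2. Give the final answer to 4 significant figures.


Step 1: G = E / (2*(1+nu))
G = 225 / (2*(1+0.39)) = 80.9353 GPa = 8.09353e+10 Pa
Step 2: E_line = G*b^2/2
b = 0.255 nm = 2.55e-10 m
E_line = 0.5 * 8.09353e+10 * (2.55e-10)^2 = 2.631e-09 J/m


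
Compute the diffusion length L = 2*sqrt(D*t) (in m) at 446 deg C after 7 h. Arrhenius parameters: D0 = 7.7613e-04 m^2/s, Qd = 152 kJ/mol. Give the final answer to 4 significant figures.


Step 1: D = D0 * exp(-Qd/(R*T))
T = 719.15 K
D = 7.7613e-04 * exp(-152e3 / (8.314 * 719.15)) = 7.06625e-15 m^2/s
Step 2: L = 2*sqrt(D*t)
t = 7 h = 25200 s
L = 2*sqrt(7.06625e-15 * 25200) = 2.669e-05 m


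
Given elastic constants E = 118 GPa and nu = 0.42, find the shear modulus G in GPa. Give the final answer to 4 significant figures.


G = E / (2*(1+nu))
G = 118 / (2*(1+0.42))
G = 41.55 GPa


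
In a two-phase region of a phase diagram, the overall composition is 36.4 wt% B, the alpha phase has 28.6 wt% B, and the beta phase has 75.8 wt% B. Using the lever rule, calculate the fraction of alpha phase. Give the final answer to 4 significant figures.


f_alpha = (C_beta - C0) / (C_beta - C_alpha)
f_alpha = (75.8 - 36.4) / (75.8 - 28.6)
f_alpha = 0.8347


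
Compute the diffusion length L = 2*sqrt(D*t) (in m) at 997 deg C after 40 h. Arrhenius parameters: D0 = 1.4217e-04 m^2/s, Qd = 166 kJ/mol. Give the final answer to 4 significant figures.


Step 1: D = D0 * exp(-Qd/(R*T))
T = 1270.15 K
D = 1.4217e-04 * exp(-166e3 / (8.314 * 1270.15)) = 2.11762e-11 m^2/s
Step 2: L = 2*sqrt(D*t)
t = 40 h = 144000 s
L = 2*sqrt(2.11762e-11 * 144000) = 3.492e-03 m


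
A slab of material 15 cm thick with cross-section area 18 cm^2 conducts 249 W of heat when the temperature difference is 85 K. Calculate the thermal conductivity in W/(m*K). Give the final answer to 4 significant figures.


k = Q*L / (A*dT)
L = 0.15 m, A = 1.8e-03 m^2
k = 249 * 0.15 / (1.8e-03 * 85)
k = 244.1 W/(m*K)


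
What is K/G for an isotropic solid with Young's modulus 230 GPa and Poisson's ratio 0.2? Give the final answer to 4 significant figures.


G = E / (2*(1+nu))
G = 230 / (2*(1+0.2)) = 95.8333 GPa
K = E / (3*(1-2*nu))
K = 230 / (3*(1-2*0.2)) = 127.778 GPa
K/G = 127.778 / 95.8333 = 1.333


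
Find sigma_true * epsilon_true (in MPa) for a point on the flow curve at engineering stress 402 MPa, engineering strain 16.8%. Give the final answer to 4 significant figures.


sigma_true = sigma_eng * (1 + epsilon_eng)
sigma_true = 402 * (1 + 0.168) = 469.536 MPa
epsilon_true = ln(1 + epsilon_eng)
epsilon_true = ln(1 + 0.168) = 0.155293
sigma_true * epsilon_true = 469.536 * 0.155293 = 72.92 MPa


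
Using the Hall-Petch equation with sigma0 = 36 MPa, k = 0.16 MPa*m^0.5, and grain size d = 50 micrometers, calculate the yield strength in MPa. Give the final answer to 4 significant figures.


sigma_y = sigma0 + k / sqrt(d)
d = 50 um = 5e-05 m
sigma_y = 36 + 0.16 / sqrt(5e-05)
sigma_y = 58.63 MPa


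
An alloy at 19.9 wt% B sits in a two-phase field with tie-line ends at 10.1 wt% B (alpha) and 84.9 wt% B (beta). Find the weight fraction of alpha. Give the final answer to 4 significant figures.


f_alpha = (C_beta - C0) / (C_beta - C_alpha)
f_alpha = (84.9 - 19.9) / (84.9 - 10.1)
f_alpha = 0.869


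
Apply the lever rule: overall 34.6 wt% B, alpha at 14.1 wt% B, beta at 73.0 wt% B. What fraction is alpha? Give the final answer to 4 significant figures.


f_alpha = (C_beta - C0) / (C_beta - C_alpha)
f_alpha = (73.0 - 34.6) / (73.0 - 14.1)
f_alpha = 0.652


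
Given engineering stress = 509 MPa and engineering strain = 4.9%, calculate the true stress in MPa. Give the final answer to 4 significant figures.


sigma_true = sigma_eng * (1 + epsilon_eng)
sigma_true = 509 * (1 + 0.049)
sigma_true = 533.9 MPa


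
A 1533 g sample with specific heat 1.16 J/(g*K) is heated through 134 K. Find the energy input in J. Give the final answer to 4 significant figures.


Q = m * cp * dT
Q = 1533 * 1.16 * 134
Q = 238300 J


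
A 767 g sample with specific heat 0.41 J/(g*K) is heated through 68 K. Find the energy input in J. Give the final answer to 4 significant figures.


Q = m * cp * dT
Q = 767 * 0.41 * 68
Q = 21380 J


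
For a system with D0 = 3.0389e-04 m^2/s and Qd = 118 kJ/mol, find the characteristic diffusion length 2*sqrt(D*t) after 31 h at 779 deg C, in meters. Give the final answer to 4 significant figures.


Step 1: D = D0 * exp(-Qd/(R*T))
T = 1052.15 K
D = 3.0389e-04 * exp(-118e3 / (8.314 * 1052.15)) = 4.21038e-10 m^2/s
Step 2: L = 2*sqrt(D*t)
t = 31 h = 111600 s
L = 2*sqrt(4.21038e-10 * 111600) = 0.01371 m


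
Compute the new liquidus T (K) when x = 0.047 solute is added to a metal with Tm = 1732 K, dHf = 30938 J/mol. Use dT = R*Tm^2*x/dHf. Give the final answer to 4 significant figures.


dT = R*Tm^2*x / dHf
dT = 8.314 * 1732^2 * 0.047 / 30938
dT = 37.8888 K
T_new = 1732 - 37.8888 = 1694 K


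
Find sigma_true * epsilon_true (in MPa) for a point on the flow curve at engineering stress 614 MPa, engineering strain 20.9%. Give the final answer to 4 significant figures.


sigma_true = sigma_eng * (1 + epsilon_eng)
sigma_true = 614 * (1 + 0.209) = 742.326 MPa
epsilon_true = ln(1 + epsilon_eng)
epsilon_true = ln(1 + 0.209) = 0.189794
sigma_true * epsilon_true = 742.326 * 0.189794 = 140.9 MPa


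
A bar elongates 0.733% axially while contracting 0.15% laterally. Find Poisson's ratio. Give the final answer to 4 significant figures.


nu = -epsilon_lat / epsilon_axial
Lateral strain is contraction (negative), so using magnitudes:
nu = 0.15 / 0.733
nu = 0.2046


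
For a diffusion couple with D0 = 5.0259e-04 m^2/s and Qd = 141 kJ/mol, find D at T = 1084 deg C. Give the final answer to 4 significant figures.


D = D0 * exp(-Qd / (R*T))
T = 1357.15 K
D = 5.0259e-04 * exp(-141e3 / (8.314 * 1357.15))
D = 1.88e-09 m^2/s


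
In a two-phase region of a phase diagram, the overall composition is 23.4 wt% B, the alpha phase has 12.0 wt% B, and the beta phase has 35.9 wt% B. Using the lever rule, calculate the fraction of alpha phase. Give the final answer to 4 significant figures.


f_alpha = (C_beta - C0) / (C_beta - C_alpha)
f_alpha = (35.9 - 23.4) / (35.9 - 12.0)
f_alpha = 0.523


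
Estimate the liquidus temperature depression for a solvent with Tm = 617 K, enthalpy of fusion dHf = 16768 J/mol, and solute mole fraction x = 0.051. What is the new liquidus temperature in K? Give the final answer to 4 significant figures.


dT = R*Tm^2*x / dHf
dT = 8.314 * 617^2 * 0.051 / 16768
dT = 9.62652 K
T_new = 617 - 9.62652 = 607.4 K


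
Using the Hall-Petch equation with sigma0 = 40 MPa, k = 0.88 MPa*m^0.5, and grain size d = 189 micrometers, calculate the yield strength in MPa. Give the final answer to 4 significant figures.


sigma_y = sigma0 + k / sqrt(d)
d = 189 um = 1.89e-04 m
sigma_y = 40 + 0.88 / sqrt(1.89e-04)
sigma_y = 104 MPa


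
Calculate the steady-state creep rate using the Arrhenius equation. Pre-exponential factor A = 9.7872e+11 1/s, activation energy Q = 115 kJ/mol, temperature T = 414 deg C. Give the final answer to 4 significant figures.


rate = A * exp(-Q / (R*T))
T = 414 + 273.15 = 687.15 K
rate = 9.7872e+11 * exp(-115e3 / (8.314 * 687.15))
rate = 1772 1/s


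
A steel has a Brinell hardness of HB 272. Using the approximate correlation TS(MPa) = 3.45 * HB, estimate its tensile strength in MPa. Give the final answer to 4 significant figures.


TS (MPa) = 3.45 * HB
TS = 3.45 * 272
TS = 938.4 MPa


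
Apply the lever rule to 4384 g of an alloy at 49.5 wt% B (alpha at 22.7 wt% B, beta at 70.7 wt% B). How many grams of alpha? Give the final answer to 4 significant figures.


f_alpha = (C_beta - C0) / (C_beta - C_alpha)
f_alpha = (70.7 - 49.5) / (70.7 - 22.7) = 0.441667
m_alpha = f_alpha * m_total = 0.441667 * 4384 = 1936 g


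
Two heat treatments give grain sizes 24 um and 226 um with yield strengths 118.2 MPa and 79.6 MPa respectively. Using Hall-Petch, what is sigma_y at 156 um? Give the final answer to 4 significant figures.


sigma_y = sigma0 + k / sqrt(d)
1/sqrt(d1) = 1/sqrt(2.4e-05) = 204.124;  1/sqrt(d2) = 66.519
k = (sigma1 - sigma2) / (1/sqrt(d1) - 1/sqrt(d2)) = (118.2 - 79.6) / (204.124 - 66.519) = 0.280513 MPa*m^0.5
sigma0 = sigma1 - k/sqrt(d1) = 118.2 - 0.280513*204.124 = 60.9406 MPa
sigma_y(d3) = 60.9406 + 0.280513 / sqrt(1.56e-04) = 83.4 MPa


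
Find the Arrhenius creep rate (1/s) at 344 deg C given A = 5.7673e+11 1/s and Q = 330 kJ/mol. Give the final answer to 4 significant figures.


rate = A * exp(-Q / (R*T))
T = 344 + 273.15 = 617.15 K
rate = 5.7673e+11 * exp(-330e3 / (8.314 * 617.15))
rate = 6.749e-17 1/s


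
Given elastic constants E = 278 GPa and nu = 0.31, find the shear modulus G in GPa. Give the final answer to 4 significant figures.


G = E / (2*(1+nu))
G = 278 / (2*(1+0.31))
G = 106.1 GPa


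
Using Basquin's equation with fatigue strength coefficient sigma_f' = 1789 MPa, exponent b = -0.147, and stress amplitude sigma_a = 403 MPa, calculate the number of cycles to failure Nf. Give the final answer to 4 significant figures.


sigma_a = sigma_f' * (2*Nf)^b
2*Nf = (sigma_a / sigma_f')^(1/b)
2*Nf = (403 / 1789)^(1/-0.147)
2*Nf = 25318.5
Nf = 12660 cycles


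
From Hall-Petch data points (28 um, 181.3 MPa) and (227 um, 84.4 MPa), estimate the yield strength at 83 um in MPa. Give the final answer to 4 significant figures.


sigma_y = sigma0 + k / sqrt(d)
1/sqrt(d1) = 1/sqrt(2.8e-05) = 188.982;  1/sqrt(d2) = 66.3723
k = (sigma1 - sigma2) / (1/sqrt(d1) - 1/sqrt(d2)) = (181.3 - 84.4) / (188.982 - 66.3723) = 0.790311 MPa*m^0.5
sigma0 = sigma1 - k/sqrt(d1) = 181.3 - 0.790311*188.982 = 31.9452 MPa
sigma_y(d3) = 31.9452 + 0.790311 / sqrt(8.3e-05) = 118.7 MPa


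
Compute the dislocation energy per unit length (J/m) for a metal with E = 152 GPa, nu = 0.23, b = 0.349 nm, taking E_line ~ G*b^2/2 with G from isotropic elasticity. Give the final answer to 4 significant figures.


Step 1: G = E / (2*(1+nu))
G = 152 / (2*(1+0.23)) = 61.7886 GPa = 6.17886e+10 Pa
Step 2: E_line = G*b^2/2
b = 0.349 nm = 3.49e-10 m
E_line = 0.5 * 6.17886e+10 * (3.49e-10)^2 = 3.763e-09 J/m


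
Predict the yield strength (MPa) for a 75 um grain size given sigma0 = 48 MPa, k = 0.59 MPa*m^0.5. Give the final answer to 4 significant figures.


sigma_y = sigma0 + k / sqrt(d)
d = 75 um = 7.5e-05 m
sigma_y = 48 + 0.59 / sqrt(7.5e-05)
sigma_y = 116.1 MPa


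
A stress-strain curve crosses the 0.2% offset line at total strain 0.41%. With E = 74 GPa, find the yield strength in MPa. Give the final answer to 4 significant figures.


Offset strain = 0.002
Elastic strain at yield = total_strain - offset = 4.1e-03 - 0.002 = 2.1e-03
sigma_y = E * elastic_strain = 74000 * 2.1e-03
sigma_y = 155.4 MPa


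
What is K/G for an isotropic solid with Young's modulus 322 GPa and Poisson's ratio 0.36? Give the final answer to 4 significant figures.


G = E / (2*(1+nu))
G = 322 / (2*(1+0.36)) = 118.382 GPa
K = E / (3*(1-2*nu))
K = 322 / (3*(1-2*0.36)) = 383.333 GPa
K/G = 383.333 / 118.382 = 3.238


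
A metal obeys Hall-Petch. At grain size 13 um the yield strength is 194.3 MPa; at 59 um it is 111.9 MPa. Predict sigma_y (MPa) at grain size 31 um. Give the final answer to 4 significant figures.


sigma_y = sigma0 + k / sqrt(d)
1/sqrt(d1) = 1/sqrt(1.3e-05) = 277.35;  1/sqrt(d2) = 130.189
k = (sigma1 - sigma2) / (1/sqrt(d1) - 1/sqrt(d2)) = (194.3 - 111.9) / (277.35 - 130.189) = 0.55993 MPa*m^0.5
sigma0 = sigma1 - k/sqrt(d1) = 194.3 - 0.55993*277.35 = 39.0033 MPa
sigma_y(d3) = 39.0033 + 0.55993 / sqrt(3.1e-05) = 139.6 MPa


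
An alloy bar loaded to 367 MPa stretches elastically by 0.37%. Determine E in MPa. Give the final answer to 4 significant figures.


E = sigma / epsilon
epsilon = 0.37% = 3.7e-03
E = 367 / 3.7e-03
E = 99190 MPa


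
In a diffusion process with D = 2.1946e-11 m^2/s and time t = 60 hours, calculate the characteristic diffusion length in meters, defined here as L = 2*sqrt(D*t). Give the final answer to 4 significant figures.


t = 60 hr = 216000 s
Diffusion length = 2*sqrt(D*t)
= 2*sqrt(2.1946e-11 * 216000)
= 4.354e-03 m


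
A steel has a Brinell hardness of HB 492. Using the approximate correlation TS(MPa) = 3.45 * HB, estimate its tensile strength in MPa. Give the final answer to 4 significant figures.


TS (MPa) = 3.45 * HB
TS = 3.45 * 492
TS = 1697 MPa


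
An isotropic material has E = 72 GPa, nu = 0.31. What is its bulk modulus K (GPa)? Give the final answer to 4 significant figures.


K = E / (3*(1-2*nu))
K = 72 / (3*(1-2*0.31))
K = 63.16 GPa


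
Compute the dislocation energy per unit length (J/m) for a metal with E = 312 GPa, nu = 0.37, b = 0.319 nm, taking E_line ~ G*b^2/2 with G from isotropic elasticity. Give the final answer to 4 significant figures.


Step 1: G = E / (2*(1+nu))
G = 312 / (2*(1+0.37)) = 113.869 GPa = 1.13869e+11 Pa
Step 2: E_line = G*b^2/2
b = 0.319 nm = 3.19e-10 m
E_line = 0.5 * 1.13869e+11 * (3.19e-10)^2 = 5.794e-09 J/m


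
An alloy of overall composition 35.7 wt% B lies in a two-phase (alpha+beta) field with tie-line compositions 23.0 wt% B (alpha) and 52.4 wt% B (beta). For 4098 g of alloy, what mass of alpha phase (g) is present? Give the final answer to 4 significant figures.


f_alpha = (C_beta - C0) / (C_beta - C_alpha)
f_alpha = (52.4 - 35.7) / (52.4 - 23.0) = 0.568027
m_alpha = f_alpha * m_total = 0.568027 * 4098 = 2328 g


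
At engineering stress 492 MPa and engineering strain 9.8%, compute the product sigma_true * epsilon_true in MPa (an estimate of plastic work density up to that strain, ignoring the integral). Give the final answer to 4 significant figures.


sigma_true = sigma_eng * (1 + epsilon_eng)
sigma_true = 492 * (1 + 0.098) = 540.216 MPa
epsilon_true = ln(1 + epsilon_eng)
epsilon_true = ln(1 + 0.098) = 0.0934903
sigma_true * epsilon_true = 540.216 * 0.0934903 = 50.5 MPa


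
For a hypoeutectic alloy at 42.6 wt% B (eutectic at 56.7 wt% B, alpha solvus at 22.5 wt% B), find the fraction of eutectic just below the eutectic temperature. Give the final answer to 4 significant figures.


f_primary = (C_e - C0) / (C_e - C_alpha_max)
f_primary = (56.7 - 42.6) / (56.7 - 22.5)
f_primary = 0.412281
f_eutectic = 1 - 0.412281 = 0.5877


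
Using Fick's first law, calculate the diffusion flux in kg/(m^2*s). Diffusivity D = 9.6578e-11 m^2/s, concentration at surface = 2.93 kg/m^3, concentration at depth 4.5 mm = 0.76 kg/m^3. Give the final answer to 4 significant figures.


J = -D * (dC/dx) = D * (C1 - C2) / dx
J = 9.6578e-11 * (2.93 - 0.76) / 4.5e-03
J = 4.657e-08 kg/(m^2*s)


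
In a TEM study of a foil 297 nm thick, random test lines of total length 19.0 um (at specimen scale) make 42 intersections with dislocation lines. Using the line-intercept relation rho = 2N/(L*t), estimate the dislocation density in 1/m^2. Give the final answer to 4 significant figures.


rho = 2N / (L * t)
L = 19.0 um = 1.9e-05 m, t = 297 nm = 2.97e-07 m
rho = 2 * 42 / (1.9e-05 * 2.97e-07)
rho = 1.489e+13 1/m^2


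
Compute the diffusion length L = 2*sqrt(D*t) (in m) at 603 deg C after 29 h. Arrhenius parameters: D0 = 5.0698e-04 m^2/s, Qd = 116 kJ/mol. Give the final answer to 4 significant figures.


Step 1: D = D0 * exp(-Qd/(R*T))
T = 876.15 K
D = 5.0698e-04 * exp(-116e3 / (8.314 * 876.15)) = 6.1519e-11 m^2/s
Step 2: L = 2*sqrt(D*t)
t = 29 h = 104400 s
L = 2*sqrt(6.1519e-11 * 104400) = 5.069e-03 m


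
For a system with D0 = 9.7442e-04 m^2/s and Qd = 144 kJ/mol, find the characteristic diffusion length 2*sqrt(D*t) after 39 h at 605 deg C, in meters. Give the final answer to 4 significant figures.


Step 1: D = D0 * exp(-Qd/(R*T))
T = 878.15 K
D = 9.7442e-04 * exp(-144e3 / (8.314 * 878.15)) = 2.64815e-12 m^2/s
Step 2: L = 2*sqrt(D*t)
t = 39 h = 140400 s
L = 2*sqrt(2.64815e-12 * 140400) = 1.22e-03 m


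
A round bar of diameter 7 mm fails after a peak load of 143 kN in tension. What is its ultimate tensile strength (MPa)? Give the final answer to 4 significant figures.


A0 = pi*(d/2)^2 = pi*(7/2)^2 = 38.4845 mm^2
UTS = F_max / A0 = 143*1000 / 38.4845
UTS = 3716 MPa


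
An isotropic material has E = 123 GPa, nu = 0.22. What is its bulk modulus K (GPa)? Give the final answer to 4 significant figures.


K = E / (3*(1-2*nu))
K = 123 / (3*(1-2*0.22))
K = 73.21 GPa


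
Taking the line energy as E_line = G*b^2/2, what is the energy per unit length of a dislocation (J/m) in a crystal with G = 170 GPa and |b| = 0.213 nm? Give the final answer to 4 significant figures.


E = G*b^2/2
b = 0.213 nm = 2.13e-10 m
G = 170 GPa = 1.7e+11 Pa
E = 0.5 * 1.7e+11 * (2.13e-10)^2
E = 3.856e-09 J/m


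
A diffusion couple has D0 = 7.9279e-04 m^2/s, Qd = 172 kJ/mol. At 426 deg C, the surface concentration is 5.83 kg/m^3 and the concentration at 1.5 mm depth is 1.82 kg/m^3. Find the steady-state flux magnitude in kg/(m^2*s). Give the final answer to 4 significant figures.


Step 1: D = D0 * exp(-Qd/(R*T))
T = 426 + 273.15 = 699.15 K
D = 7.9279e-04 * exp(-172e3 / (8.314 * 699.15)) = 1.11762e-16 m^2/s
Step 2: J = D * (C1 - C2) / dx
J = 1.11762e-16 * (5.83 - 1.82) / 1.5e-03
J = 2.988e-13 kg/(m^2*s)


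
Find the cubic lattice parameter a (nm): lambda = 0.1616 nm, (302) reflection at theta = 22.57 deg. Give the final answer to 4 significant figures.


d = lambda / (2*sin(theta))
d = 0.1616 / (2*sin(22.57 deg))
d = 0.21052 nm
a = d * sqrt(h^2+k^2+l^2) = 0.21052 * sqrt(13)
a = 0.759 nm


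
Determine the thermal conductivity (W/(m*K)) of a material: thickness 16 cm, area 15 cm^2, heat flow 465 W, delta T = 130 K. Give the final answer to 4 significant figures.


k = Q*L / (A*dT)
L = 0.16 m, A = 1.5e-03 m^2
k = 465 * 0.16 / (1.5e-03 * 130)
k = 381.5 W/(m*K)


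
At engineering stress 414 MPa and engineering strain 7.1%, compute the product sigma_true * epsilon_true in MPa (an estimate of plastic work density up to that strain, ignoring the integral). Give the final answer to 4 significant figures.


sigma_true = sigma_eng * (1 + epsilon_eng)
sigma_true = 414 * (1 + 0.071) = 443.394 MPa
epsilon_true = ln(1 + epsilon_eng)
epsilon_true = ln(1 + 0.071) = 0.0685928
sigma_true * epsilon_true = 443.394 * 0.0685928 = 30.41 MPa


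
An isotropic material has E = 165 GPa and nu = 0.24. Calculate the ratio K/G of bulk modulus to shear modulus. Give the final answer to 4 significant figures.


G = E / (2*(1+nu))
G = 165 / (2*(1+0.24)) = 66.5323 GPa
K = E / (3*(1-2*nu))
K = 165 / (3*(1-2*0.24)) = 105.769 GPa
K/G = 105.769 / 66.5323 = 1.59


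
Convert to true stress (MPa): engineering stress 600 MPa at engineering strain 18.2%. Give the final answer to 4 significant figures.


sigma_true = sigma_eng * (1 + epsilon_eng)
sigma_true = 600 * (1 + 0.182)
sigma_true = 709.2 MPa


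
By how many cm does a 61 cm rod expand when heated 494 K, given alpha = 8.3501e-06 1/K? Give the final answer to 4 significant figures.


dL = L0 * alpha * dT
dL = 61 * 8.3501e-06 * 494
dL = 0.2516 cm


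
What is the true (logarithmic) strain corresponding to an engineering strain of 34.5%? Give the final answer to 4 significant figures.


epsilon_true = ln(1 + epsilon_eng)
epsilon_true = ln(1 + 0.345)
epsilon_true = 0.2964


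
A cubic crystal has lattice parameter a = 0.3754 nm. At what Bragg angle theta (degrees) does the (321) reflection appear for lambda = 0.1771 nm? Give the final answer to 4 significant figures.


d = a / sqrt(h^2+k^2+l^2)
d = 0.3754 / sqrt(14) = 0.10033 nm
lambda = 2*d*sin(theta)  =>  sin(theta) = lambda / (2*d)
sin(theta) = 0.1771 / (2 * 0.10033) = 0.882589
theta = 61.96 deg


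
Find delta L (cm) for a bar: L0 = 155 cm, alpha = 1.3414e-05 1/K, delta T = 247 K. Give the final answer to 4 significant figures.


dL = L0 * alpha * dT
dL = 155 * 1.3414e-05 * 247
dL = 0.5136 cm


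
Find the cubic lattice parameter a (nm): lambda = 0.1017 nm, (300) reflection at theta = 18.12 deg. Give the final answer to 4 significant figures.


d = lambda / (2*sin(theta))
d = 0.1017 / (2*sin(18.12 deg))
d = 0.163501 nm
a = d * sqrt(h^2+k^2+l^2) = 0.163501 * sqrt(9)
a = 0.4905 nm


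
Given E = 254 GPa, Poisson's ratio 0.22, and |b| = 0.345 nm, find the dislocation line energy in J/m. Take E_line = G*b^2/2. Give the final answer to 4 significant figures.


Step 1: G = E / (2*(1+nu))
G = 254 / (2*(1+0.22)) = 104.098 GPa = 1.04098e+11 Pa
Step 2: E_line = G*b^2/2
b = 0.345 nm = 3.45e-10 m
E_line = 0.5 * 1.04098e+11 * (3.45e-10)^2 = 6.195e-09 J/m


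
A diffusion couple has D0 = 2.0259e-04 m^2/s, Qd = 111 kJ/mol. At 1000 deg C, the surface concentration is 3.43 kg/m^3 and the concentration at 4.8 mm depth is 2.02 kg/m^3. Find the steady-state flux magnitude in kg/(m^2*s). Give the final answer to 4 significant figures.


Step 1: D = D0 * exp(-Qd/(R*T))
T = 1000 + 273.15 = 1273.15 K
D = 2.0259e-04 * exp(-111e3 / (8.314 * 1273.15)) = 5.65405e-09 m^2/s
Step 2: J = D * (C1 - C2) / dx
J = 5.65405e-09 * (3.43 - 2.02) / 4.8e-03
J = 1.661e-06 kg/(m^2*s)


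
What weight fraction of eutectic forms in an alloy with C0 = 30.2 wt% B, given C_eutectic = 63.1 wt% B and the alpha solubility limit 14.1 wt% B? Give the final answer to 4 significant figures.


f_primary = (C_e - C0) / (C_e - C_alpha_max)
f_primary = (63.1 - 30.2) / (63.1 - 14.1)
f_primary = 0.671429
f_eutectic = 1 - 0.671429 = 0.3286


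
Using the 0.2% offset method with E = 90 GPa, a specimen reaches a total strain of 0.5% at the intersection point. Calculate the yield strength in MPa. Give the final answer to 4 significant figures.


Offset strain = 0.002
Elastic strain at yield = total_strain - offset = 5e-03 - 0.002 = 3e-03
sigma_y = E * elastic_strain = 90000 * 3e-03
sigma_y = 270 MPa


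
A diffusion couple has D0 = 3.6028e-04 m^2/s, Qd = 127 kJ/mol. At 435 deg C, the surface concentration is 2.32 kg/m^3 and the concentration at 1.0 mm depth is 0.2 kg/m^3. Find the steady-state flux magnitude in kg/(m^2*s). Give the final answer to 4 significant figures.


Step 1: D = D0 * exp(-Qd/(R*T))
T = 435 + 273.15 = 708.15 K
D = 3.6028e-04 * exp(-127e3 / (8.314 * 708.15)) = 1.54352e-13 m^2/s
Step 2: J = D * (C1 - C2) / dx
J = 1.54352e-13 * (2.32 - 0.2) / 1e-03
J = 3.272e-10 kg/(m^2*s)


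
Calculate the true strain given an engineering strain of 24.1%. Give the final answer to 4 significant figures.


epsilon_true = ln(1 + epsilon_eng)
epsilon_true = ln(1 + 0.241)
epsilon_true = 0.2159


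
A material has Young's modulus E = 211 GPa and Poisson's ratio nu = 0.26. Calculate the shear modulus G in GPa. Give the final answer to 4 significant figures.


G = E / (2*(1+nu))
G = 211 / (2*(1+0.26))
G = 83.73 GPa


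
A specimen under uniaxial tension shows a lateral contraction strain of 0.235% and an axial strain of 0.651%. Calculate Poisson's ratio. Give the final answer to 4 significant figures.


nu = -epsilon_lat / epsilon_axial
Lateral strain is contraction (negative), so using magnitudes:
nu = 0.235 / 0.651
nu = 0.361


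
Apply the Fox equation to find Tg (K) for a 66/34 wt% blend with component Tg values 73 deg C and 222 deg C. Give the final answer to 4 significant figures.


1/Tg = w1/Tg1 + w2/Tg2 (in Kelvin)
Tg1 = 346.15 K, Tg2 = 495.15 K
1/Tg = 0.66/346.15 + 0.34/495.15
Tg = 385.6 K


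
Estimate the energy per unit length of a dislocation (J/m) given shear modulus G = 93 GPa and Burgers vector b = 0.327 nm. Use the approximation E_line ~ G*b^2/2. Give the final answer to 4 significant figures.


E = G*b^2/2
b = 0.327 nm = 3.27e-10 m
G = 93 GPa = 9.3e+10 Pa
E = 0.5 * 9.3e+10 * (3.27e-10)^2
E = 4.972e-09 J/m


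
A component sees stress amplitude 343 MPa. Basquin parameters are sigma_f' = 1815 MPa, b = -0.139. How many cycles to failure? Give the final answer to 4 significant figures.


sigma_a = sigma_f' * (2*Nf)^b
2*Nf = (sigma_a / sigma_f')^(1/b)
2*Nf = (343 / 1815)^(1/-0.139)
2*Nf = 160557
Nf = 80280 cycles


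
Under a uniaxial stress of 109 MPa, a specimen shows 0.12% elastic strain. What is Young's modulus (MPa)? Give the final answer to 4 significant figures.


E = sigma / epsilon
epsilon = 0.12% = 1.2e-03
E = 109 / 1.2e-03
E = 90830 MPa


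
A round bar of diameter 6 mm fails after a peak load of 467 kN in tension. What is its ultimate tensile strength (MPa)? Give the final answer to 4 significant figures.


A0 = pi*(d/2)^2 = pi*(6/2)^2 = 28.2743 mm^2
UTS = F_max / A0 = 467*1000 / 28.2743
UTS = 16520 MPa


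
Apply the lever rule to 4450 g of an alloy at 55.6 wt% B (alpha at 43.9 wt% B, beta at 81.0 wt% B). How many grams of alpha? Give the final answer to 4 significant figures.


f_alpha = (C_beta - C0) / (C_beta - C_alpha)
f_alpha = (81.0 - 55.6) / (81.0 - 43.9) = 0.684636
m_alpha = f_alpha * m_total = 0.684636 * 4450 = 3047 g


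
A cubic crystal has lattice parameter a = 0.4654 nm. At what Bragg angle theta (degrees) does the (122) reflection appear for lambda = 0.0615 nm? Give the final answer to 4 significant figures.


d = a / sqrt(h^2+k^2+l^2)
d = 0.4654 / sqrt(9) = 0.155133 nm
lambda = 2*d*sin(theta)  =>  sin(theta) = lambda / (2*d)
sin(theta) = 0.0615 / (2 * 0.155133) = 0.198217
theta = 11.43 deg


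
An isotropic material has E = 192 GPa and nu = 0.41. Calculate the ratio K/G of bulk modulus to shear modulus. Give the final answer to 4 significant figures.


G = E / (2*(1+nu))
G = 192 / (2*(1+0.41)) = 68.0851 GPa
K = E / (3*(1-2*nu))
K = 192 / (3*(1-2*0.41)) = 355.556 GPa
K/G = 355.556 / 68.0851 = 5.222


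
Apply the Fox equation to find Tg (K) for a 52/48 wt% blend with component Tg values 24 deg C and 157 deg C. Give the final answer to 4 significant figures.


1/Tg = w1/Tg1 + w2/Tg2 (in Kelvin)
Tg1 = 297.15 K, Tg2 = 430.15 K
1/Tg = 0.52/297.15 + 0.48/430.15
Tg = 348.9 K


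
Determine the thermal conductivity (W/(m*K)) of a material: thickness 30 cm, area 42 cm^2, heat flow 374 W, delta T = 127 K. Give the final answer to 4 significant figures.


k = Q*L / (A*dT)
L = 0.3 m, A = 4.2e-03 m^2
k = 374 * 0.3 / (4.2e-03 * 127)
k = 210.3 W/(m*K)


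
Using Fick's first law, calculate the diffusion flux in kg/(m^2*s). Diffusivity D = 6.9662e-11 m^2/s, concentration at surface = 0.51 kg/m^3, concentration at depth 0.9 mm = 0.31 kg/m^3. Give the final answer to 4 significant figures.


J = -D * (dC/dx) = D * (C1 - C2) / dx
J = 6.9662e-11 * (0.51 - 0.31) / 9e-04
J = 1.548e-08 kg/(m^2*s)


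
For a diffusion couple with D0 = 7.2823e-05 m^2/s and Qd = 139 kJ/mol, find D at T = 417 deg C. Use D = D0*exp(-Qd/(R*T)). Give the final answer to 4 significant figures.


D = D0 * exp(-Qd / (R*T))
T = 690.15 K
D = 7.2823e-05 * exp(-139e3 / (8.314 * 690.15))
D = 2.196e-15 m^2/s


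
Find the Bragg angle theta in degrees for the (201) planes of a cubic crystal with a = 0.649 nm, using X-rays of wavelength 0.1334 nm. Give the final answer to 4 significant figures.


d = a / sqrt(h^2+k^2+l^2)
d = 0.649 / sqrt(5) = 0.290242 nm
lambda = 2*d*sin(theta)  =>  sin(theta) = lambda / (2*d)
sin(theta) = 0.1334 / (2 * 0.290242) = 0.229809
theta = 13.29 deg


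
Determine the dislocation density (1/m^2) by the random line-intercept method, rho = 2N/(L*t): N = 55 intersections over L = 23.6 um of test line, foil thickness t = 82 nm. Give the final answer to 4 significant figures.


rho = 2N / (L * t)
L = 23.6 um = 2.36e-05 m, t = 82 nm = 8.2e-08 m
rho = 2 * 55 / (2.36e-05 * 8.2e-08)
rho = 5.684e+13 1/m^2


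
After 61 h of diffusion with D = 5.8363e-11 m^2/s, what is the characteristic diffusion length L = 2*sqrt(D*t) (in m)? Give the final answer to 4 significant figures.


t = 61 hr = 219600 s
Diffusion length = 2*sqrt(D*t)
= 2*sqrt(5.8363e-11 * 219600)
= 7.16e-03 m


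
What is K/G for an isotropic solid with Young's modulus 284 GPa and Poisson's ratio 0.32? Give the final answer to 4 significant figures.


G = E / (2*(1+nu))
G = 284 / (2*(1+0.32)) = 107.576 GPa
K = E / (3*(1-2*nu))
K = 284 / (3*(1-2*0.32)) = 262.963 GPa
K/G = 262.963 / 107.576 = 2.444


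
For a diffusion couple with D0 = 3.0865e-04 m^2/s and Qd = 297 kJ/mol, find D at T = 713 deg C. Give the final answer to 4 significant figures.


D = D0 * exp(-Qd / (R*T))
T = 986.15 K
D = 3.0865e-04 * exp(-297e3 / (8.314 * 986.15))
D = 5.719e-20 m^2/s


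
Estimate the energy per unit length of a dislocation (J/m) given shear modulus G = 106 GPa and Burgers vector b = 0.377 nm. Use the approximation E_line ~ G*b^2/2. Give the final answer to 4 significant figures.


E = G*b^2/2
b = 0.377 nm = 3.77e-10 m
G = 106 GPa = 1.06e+11 Pa
E = 0.5 * 1.06e+11 * (3.77e-10)^2
E = 7.533e-09 J/m


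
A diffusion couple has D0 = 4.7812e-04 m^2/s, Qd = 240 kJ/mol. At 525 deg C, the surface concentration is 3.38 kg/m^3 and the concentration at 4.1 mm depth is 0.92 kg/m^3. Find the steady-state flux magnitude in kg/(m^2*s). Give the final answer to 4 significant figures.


Step 1: D = D0 * exp(-Qd/(R*T))
T = 525 + 273.15 = 798.15 K
D = 4.7812e-04 * exp(-240e3 / (8.314 * 798.15)) = 9.38115e-20 m^2/s
Step 2: J = D * (C1 - C2) / dx
J = 9.38115e-20 * (3.38 - 0.92) / 4.1e-03
J = 5.629e-17 kg/(m^2*s)


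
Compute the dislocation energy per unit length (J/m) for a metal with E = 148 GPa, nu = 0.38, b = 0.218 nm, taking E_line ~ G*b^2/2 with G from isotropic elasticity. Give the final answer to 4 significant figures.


Step 1: G = E / (2*(1+nu))
G = 148 / (2*(1+0.38)) = 53.6232 GPa = 5.36232e+10 Pa
Step 2: E_line = G*b^2/2
b = 0.218 nm = 2.18e-10 m
E_line = 0.5 * 5.36232e+10 * (2.18e-10)^2 = 1.274e-09 J/m


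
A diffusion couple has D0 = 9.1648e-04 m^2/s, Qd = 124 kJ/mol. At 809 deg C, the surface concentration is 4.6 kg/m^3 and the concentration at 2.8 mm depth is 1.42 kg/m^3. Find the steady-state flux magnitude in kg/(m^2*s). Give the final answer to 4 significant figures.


Step 1: D = D0 * exp(-Qd/(R*T))
T = 809 + 273.15 = 1082.15 K
D = 9.1648e-04 * exp(-124e3 / (8.314 * 1082.15)) = 9.47353e-10 m^2/s
Step 2: J = D * (C1 - C2) / dx
J = 9.47353e-10 * (4.6 - 1.42) / 2.8e-03
J = 1.076e-06 kg/(m^2*s)


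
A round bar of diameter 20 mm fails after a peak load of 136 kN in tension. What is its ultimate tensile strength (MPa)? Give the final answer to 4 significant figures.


A0 = pi*(d/2)^2 = pi*(20/2)^2 = 314.159 mm^2
UTS = F_max / A0 = 136*1000 / 314.159
UTS = 432.9 MPa


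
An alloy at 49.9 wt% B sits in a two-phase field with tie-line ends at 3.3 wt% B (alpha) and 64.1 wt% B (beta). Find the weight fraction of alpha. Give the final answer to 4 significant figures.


f_alpha = (C_beta - C0) / (C_beta - C_alpha)
f_alpha = (64.1 - 49.9) / (64.1 - 3.3)
f_alpha = 0.2336


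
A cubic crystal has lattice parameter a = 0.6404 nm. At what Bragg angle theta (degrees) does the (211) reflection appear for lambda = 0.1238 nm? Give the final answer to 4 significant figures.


d = a / sqrt(h^2+k^2+l^2)
d = 0.6404 / sqrt(6) = 0.261442 nm
lambda = 2*d*sin(theta)  =>  sin(theta) = lambda / (2*d)
sin(theta) = 0.1238 / (2 * 0.261442) = 0.236764
theta = 13.7 deg


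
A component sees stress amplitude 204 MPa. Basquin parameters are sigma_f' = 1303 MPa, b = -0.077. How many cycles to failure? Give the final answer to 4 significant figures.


sigma_a = sigma_f' * (2*Nf)^b
2*Nf = (sigma_a / sigma_f')^(1/b)
2*Nf = (204 / 1303)^(1/-0.077)
2*Nf = 2.87493e+10
Nf = 1.437e+10 cycles


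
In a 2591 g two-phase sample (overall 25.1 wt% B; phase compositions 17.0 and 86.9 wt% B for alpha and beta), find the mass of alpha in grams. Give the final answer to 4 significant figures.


f_alpha = (C_beta - C0) / (C_beta - C_alpha)
f_alpha = (86.9 - 25.1) / (86.9 - 17.0) = 0.88412
m_alpha = f_alpha * m_total = 0.88412 * 2591 = 2291 g


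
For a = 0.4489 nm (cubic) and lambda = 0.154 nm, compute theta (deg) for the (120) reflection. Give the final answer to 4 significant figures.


d = a / sqrt(h^2+k^2+l^2)
d = 0.4489 / sqrt(5) = 0.200754 nm
lambda = 2*d*sin(theta)  =>  sin(theta) = lambda / (2*d)
sin(theta) = 0.154 / (2 * 0.200754) = 0.383554
theta = 22.55 deg


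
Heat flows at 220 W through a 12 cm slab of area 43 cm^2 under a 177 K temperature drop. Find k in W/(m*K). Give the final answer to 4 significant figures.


k = Q*L / (A*dT)
L = 0.12 m, A = 4.3e-03 m^2
k = 220 * 0.12 / (4.3e-03 * 177)
k = 34.69 W/(m*K)


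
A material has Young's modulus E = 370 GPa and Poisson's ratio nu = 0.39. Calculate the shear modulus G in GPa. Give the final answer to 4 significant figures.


G = E / (2*(1+nu))
G = 370 / (2*(1+0.39))
G = 133.1 GPa


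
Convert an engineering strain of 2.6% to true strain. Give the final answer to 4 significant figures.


epsilon_true = ln(1 + epsilon_eng)
epsilon_true = ln(1 + 0.026)
epsilon_true = 0.02567


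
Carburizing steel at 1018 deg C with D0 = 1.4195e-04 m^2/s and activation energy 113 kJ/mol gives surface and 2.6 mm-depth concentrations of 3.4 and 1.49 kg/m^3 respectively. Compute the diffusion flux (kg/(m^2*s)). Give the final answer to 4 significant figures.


Step 1: D = D0 * exp(-Qd/(R*T))
T = 1018 + 273.15 = 1291.15 K
D = 1.4195e-04 * exp(-113e3 / (8.314 * 1291.15)) = 3.80586e-09 m^2/s
Step 2: J = D * (C1 - C2) / dx
J = 3.80586e-09 * (3.4 - 1.49) / 2.6e-03
J = 2.796e-06 kg/(m^2*s)
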